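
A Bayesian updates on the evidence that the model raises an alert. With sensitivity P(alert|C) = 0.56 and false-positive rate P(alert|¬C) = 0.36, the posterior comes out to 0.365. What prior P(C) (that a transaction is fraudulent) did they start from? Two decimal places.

Bayes' rule in odds form gives O(C|E) = O(C)·[P(E|C)/P(E|¬C)], hence O(C) = O(C|E)/LR.
Posterior odds = 0.365/(1−0.365) = 0.5748. LR = 0.56/0.36 = 1.5556.
Prior odds = 0.5748/1.5556 = 0.3695, so P(C) = 0.3695/(1+0.3695) ≈ 0.27.

P(C) = 0.27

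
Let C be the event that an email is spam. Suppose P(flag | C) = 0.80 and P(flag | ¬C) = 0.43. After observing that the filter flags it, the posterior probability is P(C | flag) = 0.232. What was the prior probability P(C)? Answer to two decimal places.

In odds form, posterior odds = prior odds × likelihood ratio, so prior odds = posterior odds ÷ LR.
Posterior odds = 0.232/(1−0.232) = 0.3021. LR = 0.80/0.43 = 1.8605.
Prior odds = 0.3021/1.8605 = 0.1624, so P(C) = 0.1624/(1+0.1624) ≈ 0.14.

P(C) = 0.14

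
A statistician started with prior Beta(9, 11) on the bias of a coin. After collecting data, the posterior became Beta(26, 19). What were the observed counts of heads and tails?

Beta is conjugate to the binomial likelihood: posterior = Beta(α+s, β+f).
So s = 26 − 9 = 17 and f = 19 − 11 = 8.

17 heads and 8 tails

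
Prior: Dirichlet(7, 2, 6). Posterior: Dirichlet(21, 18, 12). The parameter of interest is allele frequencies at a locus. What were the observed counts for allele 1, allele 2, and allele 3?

For a Dirichlet(α) prior with multinomial counts c, the posterior is Dirichlet(α + c) componentwise.
Counts are posterior − prior componentwise: 21−7=14, 18−2=16, 12−6=6.

counts (14, 16, 6)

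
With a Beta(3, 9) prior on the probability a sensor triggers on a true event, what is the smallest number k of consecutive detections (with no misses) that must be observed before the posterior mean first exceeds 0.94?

After k detections and 0 misses the posterior is Beta(3+k, 9), with mean (3+k)/(3+9+k).
Set (3+k)/(12+k) > 0.94 and solve: k > (0.94·12 − 3)/(1 − 0.94) = 138.000.
The smallest integer exceeding 138.000 is 139.

k = 139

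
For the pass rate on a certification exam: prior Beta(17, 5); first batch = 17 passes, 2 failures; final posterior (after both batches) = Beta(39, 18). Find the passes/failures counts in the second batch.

5 passes and 11 failures

Because Beta–binomial updating is additive in the counts, the combined data contributed (α_post−α_prior, β_post−β_prior) successes and failures.
Total across both batches: 39−17=22 passes, 18−5=13 failures.
Subtract the first batch: 22−17=5 passes and 13−2=11 failures.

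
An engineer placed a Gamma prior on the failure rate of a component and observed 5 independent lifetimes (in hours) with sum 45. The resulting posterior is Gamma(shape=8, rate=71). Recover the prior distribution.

Gamma(shape=3, rate=26)

For an exponential likelihood with a Gamma(α, β) prior on the rate, n observations with total T give posterior Gamma(α+n, β+T).
So α = 8 − 5 = 3 and β = 71 − 45 = 26.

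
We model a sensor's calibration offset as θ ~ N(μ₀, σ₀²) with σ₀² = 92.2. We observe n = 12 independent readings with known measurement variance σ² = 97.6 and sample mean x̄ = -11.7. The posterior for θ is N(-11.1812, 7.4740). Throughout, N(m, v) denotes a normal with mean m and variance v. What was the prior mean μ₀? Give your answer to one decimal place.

With known observation variance, the Normal–Normal posterior has precision τ_n = τ₀ + n/σ² and mean μ_n = (τ₀μ₀ + (n/σ²)x̄)/τ_n.
Here τ₀ = 1/92.2 = 0.010846 and τ_data = 12/97.6 = 0.122951, so τ_n = 0.133797.
Rearranging for μ₀: μ₀ = (μ_n·τ_n − τ_data·x̄)/τ₀ = (-11.1812·0.133797 − 0.122951·-11.7) / 0.010846 = -0.057484/0.010846 ≈ -5.3.

μ₀ = -5.3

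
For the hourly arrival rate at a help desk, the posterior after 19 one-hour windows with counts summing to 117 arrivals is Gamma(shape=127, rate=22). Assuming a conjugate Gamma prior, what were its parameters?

Gamma(shape=10, rate=3)

A Gamma(α, β) prior (rate parametrization) on a Poisson rate with n observations summing to S gives posterior Gamma(α+S, β+n).
So α = 127 − 117 = 10 and β = 22 − 19 = 3.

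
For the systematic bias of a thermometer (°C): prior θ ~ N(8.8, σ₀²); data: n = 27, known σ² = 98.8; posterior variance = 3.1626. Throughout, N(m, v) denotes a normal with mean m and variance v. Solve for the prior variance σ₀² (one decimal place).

σ₀² = 23.3

For the Normal–Normal model with known σ², precisions add: τ_n = τ₀ + n/σ².
So 1/σ₀² = 1/3.1626 − 27/98.8 = 0.316196 − 0.273279 = 0.042917.
Hence σ₀² = 1/0.042917 ≈ 23.3.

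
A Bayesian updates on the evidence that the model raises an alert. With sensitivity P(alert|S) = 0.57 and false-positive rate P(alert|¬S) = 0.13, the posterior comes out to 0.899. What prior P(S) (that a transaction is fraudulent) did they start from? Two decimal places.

Bayes' rule in odds form gives O(S|E) = O(S)·[P(E|S)/P(E|¬S)], hence O(S) = O(S|E)/LR.
Posterior odds = 0.899/(1−0.899) = 8.9010. LR = 0.57/0.13 = 4.3846.
Prior odds = 8.9010/4.3846 = 2.0301, so P(S) = 2.0301/(1+2.0301) ≈ 0.67.

P(S) = 0.67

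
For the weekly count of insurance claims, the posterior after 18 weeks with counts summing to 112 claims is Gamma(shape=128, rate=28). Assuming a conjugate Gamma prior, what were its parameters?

Gamma(shape=16, rate=10)

Gamma–Poisson conjugacy: posterior shape = α + Σxᵢ, posterior rate = β + n.
So α = 128 − 112 = 16 and β = 28 − 18 = 10.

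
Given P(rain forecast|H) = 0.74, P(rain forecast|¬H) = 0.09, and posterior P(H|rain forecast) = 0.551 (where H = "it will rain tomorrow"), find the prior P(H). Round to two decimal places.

P(H) = 0.13

Bayes' rule in odds form gives O(H|E) = O(H)·[P(E|H)/P(E|¬H)], hence O(H) = O(H|E)/LR.
Posterior odds = 0.551/(1−0.551) = 1.2272. LR = 0.74/0.09 = 8.2222.
Prior odds = 1.2272/8.2222 = 0.1493, so P(H) = 0.1493/(1+0.1493) ≈ 0.13.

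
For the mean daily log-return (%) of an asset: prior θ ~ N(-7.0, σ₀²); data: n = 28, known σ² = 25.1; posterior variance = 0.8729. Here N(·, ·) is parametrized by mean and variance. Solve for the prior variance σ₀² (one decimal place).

Posterior precision equals prior precision plus data precision: 1/σ_n² = 1/σ₀² + n/σ².
So 1/σ₀² = 1/0.8729 − 28/25.1 = 1.145607 − 1.115538 = 0.030069.
Hence σ₀² = 1/0.030069 ≈ 33.3.

σ₀² = 33.3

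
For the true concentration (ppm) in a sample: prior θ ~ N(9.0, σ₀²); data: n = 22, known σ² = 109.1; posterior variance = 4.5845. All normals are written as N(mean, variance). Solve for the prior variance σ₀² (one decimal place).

For the Normal–Normal model with known σ², precisions add: τ_n = τ₀ + n/σ².
So 1/σ₀² = 1/4.5845 − 22/109.1 = 0.218126 − 0.201650 = 0.016476.
Hence σ₀² = 1/0.016476 ≈ 60.7.

σ₀² = 60.7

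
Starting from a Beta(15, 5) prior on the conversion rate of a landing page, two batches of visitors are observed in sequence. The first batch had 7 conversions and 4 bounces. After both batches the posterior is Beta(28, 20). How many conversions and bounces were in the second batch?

Sequential conjugate updates are equivalent to a single update on the pooled data, so total successes = posterior α − prior α and total failures = posterior β − prior β.
Total across both batches: 28−15=13 conversions, 20−5=15 bounces.
Subtract the first batch: 13−7=6 conversions and 15−4=11 bounces.

6 conversions and 11 bounces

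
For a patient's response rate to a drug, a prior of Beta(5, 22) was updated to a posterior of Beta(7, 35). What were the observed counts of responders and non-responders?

A Beta(a, b) prior with s successes and f failures in binomial data gives a Beta(a+s, b+f) posterior.
So s = 7 − 5 = 2 and f = 35 − 22 = 13.

2 responders and 13 non-responders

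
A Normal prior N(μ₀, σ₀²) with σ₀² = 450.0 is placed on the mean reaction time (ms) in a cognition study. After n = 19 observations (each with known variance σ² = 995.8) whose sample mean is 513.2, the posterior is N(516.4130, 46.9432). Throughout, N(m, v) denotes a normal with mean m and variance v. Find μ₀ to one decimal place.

The posterior mean is a precision-weighted average: μ_n = (τ₀μ₀ + τ_data·x̄)/(τ₀+τ_data), with τ₀=1/σ₀² and τ_data=n/σ².
Here τ₀ = 1/450.0 = 0.002222 and τ_data = 19/995.8 = 0.019080, so τ_n = 0.021302.
Rearranging for μ₀: μ₀ = (μ_n·τ_n − τ_data·x̄)/τ₀ = (516.4130·0.021302 − 0.019080·513.2) / 0.002222 = 1.208774/0.002222 ≈ 544.0.

μ₀ = 544.0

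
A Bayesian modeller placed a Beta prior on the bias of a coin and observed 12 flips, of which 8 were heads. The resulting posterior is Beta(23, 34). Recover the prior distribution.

Beta is conjugate to the binomial likelihood: posterior = Beta(α+s, β+f).
So α = 23 − 8 = 15 and β = 34 − 4 = 30.

Beta(15, 30)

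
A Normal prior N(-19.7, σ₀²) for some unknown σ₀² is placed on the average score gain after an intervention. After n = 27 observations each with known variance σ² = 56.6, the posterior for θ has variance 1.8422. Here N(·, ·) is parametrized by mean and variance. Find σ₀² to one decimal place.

Posterior precision equals prior precision plus data precision: 1/σ_n² = 1/σ₀² + n/σ².
So 1/σ₀² = 1/1.8422 − 27/56.6 = 0.542829 − 0.477032 = 0.065797.
Hence σ₀² = 1/0.065797 ≈ 15.2.

σ₀² = 15.2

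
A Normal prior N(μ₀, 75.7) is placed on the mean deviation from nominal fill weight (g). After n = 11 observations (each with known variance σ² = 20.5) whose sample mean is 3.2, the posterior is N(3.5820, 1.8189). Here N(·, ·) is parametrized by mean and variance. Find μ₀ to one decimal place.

The posterior mean is a precision-weighted average: μ_n = (τ₀μ₀ + τ_data·x̄)/(τ₀+τ_data), with τ₀=1/σ₀² and τ_data=n/σ².
Here τ₀ = 1/75.7 = 0.013210 and τ_data = 11/20.5 = 0.536585, so τ_n = 0.549795.
Rearranging for μ₀: μ₀ = (μ_n·τ_n − τ_data·x̄)/τ₀ = (3.5820·0.549795 − 0.536585·3.2) / 0.013210 = 0.252294/0.013210 ≈ 19.1.

μ₀ = 19.1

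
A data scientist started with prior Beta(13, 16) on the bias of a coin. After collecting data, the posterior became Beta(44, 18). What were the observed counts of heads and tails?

31 heads and 2 tails

A Beta(α, β) prior with s successes and f failures in binomial data gives a Beta(α+s, β+f) posterior.
So s = 44 − 13 = 31 and f = 18 − 16 = 2.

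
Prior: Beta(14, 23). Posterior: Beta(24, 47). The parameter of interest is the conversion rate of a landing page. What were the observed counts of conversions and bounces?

10 conversions and 24 bounces

Under Beta–binomial conjugacy the posterior parameters are (a+s, b+f).
Match parameters: s=24−14=10, f=47−23=24.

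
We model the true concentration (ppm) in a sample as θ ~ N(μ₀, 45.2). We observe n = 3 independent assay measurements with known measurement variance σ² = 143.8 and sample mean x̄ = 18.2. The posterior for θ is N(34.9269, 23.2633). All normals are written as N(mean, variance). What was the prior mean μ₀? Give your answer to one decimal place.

μ₀ = 50.7

With known observation variance, the Normal–Normal posterior has precision τ_n = τ₀ + n/σ² and mean μ_n = (τ₀μ₀ + (n/σ²)x̄)/τ_n.
Here τ₀ = 1/45.2 = 0.022124 and τ_data = 3/143.8 = 0.020862, so τ_n = 0.042986.
Rearranging for μ₀: μ₀ = (μ_n·τ_n − τ_data·x̄)/τ₀ = (34.9269·0.042986 − 0.020862·18.2) / 0.022124 = 1.121679/0.022124 ≈ 50.7.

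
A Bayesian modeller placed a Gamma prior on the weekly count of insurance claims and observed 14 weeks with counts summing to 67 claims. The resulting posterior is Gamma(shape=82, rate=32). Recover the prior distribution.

Gamma(shape=15, rate=18)

A Gamma(α, β) prior (rate parametrization) on a Poisson rate with n observations summing to S gives posterior Gamma(α+S, β+n).
So α = 82 − 67 = 15 and β = 32 − 14 = 18.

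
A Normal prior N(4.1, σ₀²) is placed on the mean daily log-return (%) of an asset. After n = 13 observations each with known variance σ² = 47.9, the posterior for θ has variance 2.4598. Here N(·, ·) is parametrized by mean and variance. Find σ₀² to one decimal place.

σ₀² = 7.4

For the Normal–Normal model with known σ², precisions add: τ_n = τ₀ + n/σ².
So 1/σ₀² = 1/2.4598 − 13/47.9 = 0.406537 − 0.271399 = 0.135138.
Hence σ₀² = 1/0.135138 ≈ 7.4.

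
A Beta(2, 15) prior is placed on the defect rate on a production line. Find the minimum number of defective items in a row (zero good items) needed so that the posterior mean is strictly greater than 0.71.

k = 35

After k defective items and 0 good items the posterior is Beta(2+k, 15), with mean (2+k)/(2+15+k).
Set (2+k)/(17+k) > 0.71 and solve: k > (0.71·17 − 2)/(1 − 0.71) = 34.724.
The smallest integer exceeding 34.724 is 35, and checking k=35: (37)/(52) = 0.7115 > 0.71.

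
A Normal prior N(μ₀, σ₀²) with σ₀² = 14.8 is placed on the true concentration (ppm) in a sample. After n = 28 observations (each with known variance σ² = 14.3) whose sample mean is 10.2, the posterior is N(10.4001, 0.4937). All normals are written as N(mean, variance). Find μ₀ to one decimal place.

The posterior mean is a precision-weighted average: μ_n = (τ₀μ₀ + τ_data·x̄)/(τ₀+τ_data), with τ₀=1/σ₀² and τ_data=n/σ².
Here τ₀ = 1/14.8 = 0.067568 and τ_data = 28/14.3 = 1.958042, so τ_n = 2.025610.
Rearranging for μ₀: μ₀ = (μ_n·τ_n − τ_data·x̄)/τ₀ = (10.4001·2.025610 − 1.958042·10.2) / 0.067568 = 1.094518/0.067568 ≈ 16.2.

μ₀ = 16.2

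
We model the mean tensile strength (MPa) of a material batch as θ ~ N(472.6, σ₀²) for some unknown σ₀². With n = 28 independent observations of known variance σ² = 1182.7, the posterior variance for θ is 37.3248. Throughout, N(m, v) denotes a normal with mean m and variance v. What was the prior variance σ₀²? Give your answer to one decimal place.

For the Normal–Normal model with known σ², precisions add: τ_n = τ₀ + n/σ².
So 1/σ₀² = 1/37.3248 − 28/1182.7 = 0.026792 − 0.023675 = 0.003117.
Hence σ₀² = 1/0.003117 ≈ 320.8.

σ₀² = 320.8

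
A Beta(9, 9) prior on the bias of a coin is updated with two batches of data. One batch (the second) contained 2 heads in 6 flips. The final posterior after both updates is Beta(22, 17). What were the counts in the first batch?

11 heads and 4 tails

Because Beta–binomial updating is additive in the counts, the combined data contributed (α_post−α_prior, β_post−β_prior) successes and failures.
Total across both batches: 22−9=13 heads, 17−9=8 tails.
Subtract the second batch: 13−2=11 heads and 8−4=4 tails.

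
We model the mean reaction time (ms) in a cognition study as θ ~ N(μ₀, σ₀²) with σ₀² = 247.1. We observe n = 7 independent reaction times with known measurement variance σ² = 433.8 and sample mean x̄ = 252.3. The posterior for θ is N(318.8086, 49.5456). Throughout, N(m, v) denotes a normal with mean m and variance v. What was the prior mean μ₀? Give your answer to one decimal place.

The posterior mean is a precision-weighted average: μ_n = (τ₀μ₀ + τ_data·x̄)/(τ₀+τ_data), with τ₀=1/σ₀² and τ_data=n/σ².
Here τ₀ = 1/247.1 = 0.004047 and τ_data = 7/433.8 = 0.016136, so τ_n = 0.020183.
Rearranging for μ₀: μ₀ = (μ_n·τ_n − τ_data·x̄)/τ₀ = (318.8086·0.020183 − 0.016136·252.3) / 0.004047 = 2.363401/0.004047 ≈ 584.0.

μ₀ = 584.0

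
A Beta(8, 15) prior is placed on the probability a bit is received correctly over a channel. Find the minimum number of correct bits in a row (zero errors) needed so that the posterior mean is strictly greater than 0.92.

After k correct bits and 0 errors the posterior is Beta(8+k, 15), with mean (8+k)/(8+15+k).
Set (8+k)/(23+k) > 0.92 and solve: k > (0.92·23 − 8)/(1 − 0.92) = 164.500.
The smallest integer exceeding 164.500 is 165.

k = 165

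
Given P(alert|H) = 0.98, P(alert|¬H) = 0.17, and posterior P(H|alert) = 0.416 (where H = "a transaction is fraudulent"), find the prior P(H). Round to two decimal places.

In odds form, posterior odds = prior odds × likelihood ratio, so prior odds = posterior odds ÷ LR.
Posterior odds = 0.416/(1−0.416) = 0.7123. LR = 0.98/0.17 = 5.7647.
Prior odds = 0.7123/5.7647 = 0.1236, so P(H) = 0.1236/(1+0.1236) ≈ 0.11.

P(H) = 0.11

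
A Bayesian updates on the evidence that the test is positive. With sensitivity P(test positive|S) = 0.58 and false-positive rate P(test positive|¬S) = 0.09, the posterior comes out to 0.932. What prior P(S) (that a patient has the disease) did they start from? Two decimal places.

Bayes' rule in odds form gives O(S|E) = O(S)·[P(E|S)/P(E|¬S)], hence O(S) = O(S|E)/LR.
Posterior odds = 0.932/(1−0.932) = 13.7059. LR = 0.58/0.09 = 6.4444.
Prior odds = 13.7059/6.4444 = 2.1268, so P(S) = 2.1268/(1+2.1268) ≈ 0.68.

P(S) = 0.68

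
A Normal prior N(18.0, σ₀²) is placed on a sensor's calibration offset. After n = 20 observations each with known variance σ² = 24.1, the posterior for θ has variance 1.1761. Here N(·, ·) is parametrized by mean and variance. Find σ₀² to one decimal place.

σ₀² = 49.0

For the Normal–Normal model with known σ², precisions add: τ_n = τ₀ + n/σ².
So 1/σ₀² = 1/1.1761 − 20/24.1 = 0.850268 − 0.829876 = 0.020392.
Hence σ₀² = 1/0.020392 ≈ 49.0.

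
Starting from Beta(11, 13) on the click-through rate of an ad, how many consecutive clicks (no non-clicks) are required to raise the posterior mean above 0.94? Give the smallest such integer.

k = 193

After k clicks and 0 non-clicks the posterior is Beta(11+k, 13), with mean (11+k)/(11+13+k).
Set (11+k)/(24+k) > 0.94 and solve: k > (0.94·24 − 11)/(1 − 0.94) = 192.667.
The smallest integer exceeding 192.667 is 193, and checking k=193: (204)/(217) = 0.9401 > 0.94.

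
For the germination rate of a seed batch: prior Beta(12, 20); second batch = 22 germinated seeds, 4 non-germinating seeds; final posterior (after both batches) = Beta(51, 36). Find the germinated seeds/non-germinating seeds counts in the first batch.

Because Beta–binomial updating is additive in the counts, the combined data contributed (α_post−α_prior, β_post−β_prior) successes and failures.
Total across both batches: 51−12=39 germinated seeds, 36−20=16 non-germinating seeds.
Subtract the second batch: 39−22=17 germinated seeds and 16−4=12 non-germinating seeds.

17 germinated seeds and 12 non-germinating seeds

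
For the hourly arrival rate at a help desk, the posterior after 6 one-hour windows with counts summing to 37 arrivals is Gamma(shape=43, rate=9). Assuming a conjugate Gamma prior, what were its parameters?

Gamma(shape=6, rate=3)

Gamma–Poisson conjugacy: posterior shape = α + Σxᵢ, posterior rate = β + n.
So α = 43 − 37 = 6 and β = 9 − 6 = 3.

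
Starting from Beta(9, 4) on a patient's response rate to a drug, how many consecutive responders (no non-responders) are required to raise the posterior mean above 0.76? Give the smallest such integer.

After k responders and 0 non-responders the posterior is Beta(9+k, 4), with mean (9+k)/(9+4+k).
Set (9+k)/(13+k) > 0.76 and solve: k > (0.76·13 − 9)/(1 − 0.76) = 3.667.
The smallest integer exceeding 3.667 is 4.

k = 4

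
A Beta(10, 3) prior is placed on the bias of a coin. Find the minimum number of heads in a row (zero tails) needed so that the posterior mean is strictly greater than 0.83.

After k heads and 0 tails the posterior is Beta(10+k, 3), with mean (10+k)/(10+3+k).
Set (10+k)/(13+k) > 0.83 and solve: k > (0.83·13 − 10)/(1 − 0.83) = 4.647.
The smallest integer exceeding 4.647 is 5.

k = 5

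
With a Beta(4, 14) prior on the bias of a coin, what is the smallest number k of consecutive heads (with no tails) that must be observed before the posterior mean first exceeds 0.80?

After k heads and 0 tails the posterior is Beta(4+k, 14), with mean (4+k)/(4+14+k).
Set (4+k)/(18+k) > 0.80 and solve: k > (0.80·18 − 4)/(1 − 0.80) = 52.000.
The smallest integer exceeding 52.000 is 53, and checking k=53: (57)/(71) = 0.8028 > 0.80.

k = 53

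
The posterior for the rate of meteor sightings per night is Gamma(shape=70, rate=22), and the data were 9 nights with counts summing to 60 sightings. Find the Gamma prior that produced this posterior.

Gamma–Poisson conjugacy: posterior shape = α + Σxᵢ, posterior rate = β + n.
So α = 70 − 60 = 10 and β = 22 − 9 = 13.

Gamma(shape=10, rate=13)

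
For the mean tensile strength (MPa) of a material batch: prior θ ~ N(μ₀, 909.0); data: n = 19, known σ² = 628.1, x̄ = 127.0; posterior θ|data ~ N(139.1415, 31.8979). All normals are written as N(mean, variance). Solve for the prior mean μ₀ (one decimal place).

μ₀ = 473.0

With known observation variance, the Normal–Normal posterior has precision τ_n = τ₀ + n/σ² and mean μ_n = (τ₀μ₀ + (n/σ²)x̄)/τ_n.
Here τ₀ = 1/909.0 = 0.001100 and τ_data = 19/628.1 = 0.030250, so τ_n = 0.031350.
Rearranging for μ₀: μ₀ = (μ_n·τ_n − τ_data·x̄)/τ₀ = (139.1415·0.031350 − 0.030250·127.0) / 0.001100 = 0.520336/0.001100 ≈ 473.0.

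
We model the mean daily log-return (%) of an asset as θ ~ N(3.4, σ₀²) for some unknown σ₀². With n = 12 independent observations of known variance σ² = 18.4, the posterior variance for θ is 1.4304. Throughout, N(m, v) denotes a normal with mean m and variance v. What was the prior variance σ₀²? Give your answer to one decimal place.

For the Normal–Normal model with known σ², precisions add: τ_n = τ₀ + n/σ².
So 1/σ₀² = 1/1.4304 − 12/18.4 = 0.699105 − 0.652174 = 0.046931.
Hence σ₀² = 1/0.046931 ≈ 21.3.

σ₀² = 21.3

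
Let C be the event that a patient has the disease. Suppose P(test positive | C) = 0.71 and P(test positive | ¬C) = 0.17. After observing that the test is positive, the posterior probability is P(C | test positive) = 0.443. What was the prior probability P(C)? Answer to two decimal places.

P(C) = 0.16

Bayes' rule in odds form gives O(C|E) = O(C)·[P(E|C)/P(E|¬C)], hence O(C) = O(C|E)/LR.
Posterior odds = 0.443/(1−0.443) = 0.7953. LR = 0.71/0.17 = 4.1765.
Prior odds = 0.7953/4.1765 = 0.1904, so P(C) = 0.1904/(1+0.1904) ≈ 0.16.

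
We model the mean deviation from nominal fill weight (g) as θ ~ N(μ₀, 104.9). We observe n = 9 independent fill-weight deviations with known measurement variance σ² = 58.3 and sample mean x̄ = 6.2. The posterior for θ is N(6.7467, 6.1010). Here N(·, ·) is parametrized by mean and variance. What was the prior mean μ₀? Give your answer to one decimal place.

μ₀ = 15.6

The posterior mean is a precision-weighted average: μ_n = (τ₀μ₀ + τ_data·x̄)/(τ₀+τ_data), with τ₀=1/σ₀² and τ_data=n/σ².
Here τ₀ = 1/104.9 = 0.009533 and τ_data = 9/58.3 = 0.154374, so τ_n = 0.163907.
Rearranging for μ₀: μ₀ = (μ_n·τ_n − τ_data·x̄)/τ₀ = (6.7467·0.163907 − 0.154374·6.2) / 0.009533 = 0.148713/0.009533 ≈ 15.6.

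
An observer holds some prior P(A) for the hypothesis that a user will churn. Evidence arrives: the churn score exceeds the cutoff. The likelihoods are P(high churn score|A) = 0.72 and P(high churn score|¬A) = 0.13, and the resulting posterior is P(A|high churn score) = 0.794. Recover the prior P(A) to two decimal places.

Bayes' rule in odds form gives O(A|E) = O(A)·[P(E|A)/P(E|¬A)], hence O(A) = O(A|E)/LR.
Posterior odds = 0.794/(1−0.794) = 3.8544. LR = 0.72/0.13 = 5.5385.
Prior odds = 3.8544/5.5385 = 0.6959, so P(A) = 0.6959/(1+0.6959) ≈ 0.41.

P(A) = 0.41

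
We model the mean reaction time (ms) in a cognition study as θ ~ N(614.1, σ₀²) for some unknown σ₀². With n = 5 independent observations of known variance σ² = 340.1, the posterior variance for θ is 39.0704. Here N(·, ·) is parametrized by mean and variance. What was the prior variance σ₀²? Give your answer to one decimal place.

σ₀² = 91.8

Posterior precision equals prior precision plus data precision: 1/σ_n² = 1/σ₀² + n/σ².
So 1/σ₀² = 1/39.0704 − 5/340.1 = 0.025595 − 0.014702 = 0.010893.
Hence σ₀² = 1/0.010893 ≈ 91.8.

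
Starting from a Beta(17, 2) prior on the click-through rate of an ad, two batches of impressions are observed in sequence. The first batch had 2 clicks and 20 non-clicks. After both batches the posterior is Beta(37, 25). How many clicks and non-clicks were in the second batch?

18 clicks and 3 non-clicks

Sequential conjugate updates are equivalent to a single update on the pooled data, so total successes = posterior α − prior α and total failures = posterior β − prior β.
Total across both batches: 37−17=20 clicks, 25−2=23 non-clicks.
Subtract the first batch: 20−2=18 clicks and 23−20=3 non-clicks.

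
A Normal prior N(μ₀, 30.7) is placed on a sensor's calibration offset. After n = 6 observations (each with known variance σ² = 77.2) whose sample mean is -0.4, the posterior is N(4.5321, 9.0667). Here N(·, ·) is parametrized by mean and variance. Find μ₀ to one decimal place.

μ₀ = 16.3

The posterior mean is a precision-weighted average: μ_n = (τ₀μ₀ + τ_data·x̄)/(τ₀+τ_data), with τ₀=1/σ₀² and τ_data=n/σ².
Here τ₀ = 1/30.7 = 0.032573 and τ_data = 6/77.2 = 0.077720, so τ_n = 0.110293.
Rearranging for μ₀: μ₀ = (μ_n·τ_n − τ_data·x̄)/τ₀ = (4.5321·0.110293 − 0.077720·-0.4) / 0.032573 = 0.530947/0.032573 ≈ 16.3.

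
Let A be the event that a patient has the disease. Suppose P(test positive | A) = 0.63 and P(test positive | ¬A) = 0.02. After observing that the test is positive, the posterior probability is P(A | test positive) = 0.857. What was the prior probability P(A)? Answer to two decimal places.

Bayes' rule in odds form gives O(A|E) = O(A)·[P(E|A)/P(E|¬A)], hence O(A) = O(A|E)/LR.
Posterior odds = 0.857/(1−0.857) = 5.9930. LR = 0.63/0.02 = 31.5000.
Prior odds = 5.9930/31.5000 = 0.1903, so P(A) = 0.1903/(1+0.1903) ≈ 0.16.

P(A) = 0.16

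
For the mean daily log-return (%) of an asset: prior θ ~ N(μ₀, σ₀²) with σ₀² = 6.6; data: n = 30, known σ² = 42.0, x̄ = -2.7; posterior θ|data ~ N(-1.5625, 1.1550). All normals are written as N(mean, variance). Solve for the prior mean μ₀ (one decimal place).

With known observation variance, the Normal–Normal posterior has precision τ_n = τ₀ + n/σ² and mean μ_n = (τ₀μ₀ + (n/σ²)x̄)/τ_n.
Here τ₀ = 1/6.6 = 0.151515 and τ_data = 30/42.0 = 0.714286, so τ_n = 0.865801.
Rearranging for μ₀: μ₀ = (μ_n·τ_n − τ_data·x̄)/τ₀ = (-1.5625·0.865801 − 0.714286·-2.7) / 0.151515 = 0.575758/0.151515 ≈ 3.8.

μ₀ = 3.8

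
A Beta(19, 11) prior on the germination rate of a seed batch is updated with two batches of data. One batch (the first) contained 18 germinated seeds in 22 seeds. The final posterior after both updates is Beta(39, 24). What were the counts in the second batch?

Because Beta–binomial updating is additive in the counts, the combined data contributed (α_post−α_prior, β_post−β_prior) successes and failures.
Total across both batches: 39−19=20 germinated seeds, 24−11=13 non-germinating seeds.
Subtract the first batch: 20−18=2 germinated seeds and 13−4=9 non-germinating seeds.

2 germinated seeds and 9 non-germinating seeds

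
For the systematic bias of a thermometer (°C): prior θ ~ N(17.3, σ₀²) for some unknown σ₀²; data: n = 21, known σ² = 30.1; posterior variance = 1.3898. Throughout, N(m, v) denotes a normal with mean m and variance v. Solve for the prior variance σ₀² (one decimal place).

Posterior precision equals prior precision plus data precision: 1/σ_n² = 1/σ₀² + n/σ².
So 1/σ₀² = 1/1.3898 − 21/30.1 = 0.719528 − 0.697674 = 0.021854.
Hence σ₀² = 1/0.021854 ≈ 45.8.

σ₀² = 45.8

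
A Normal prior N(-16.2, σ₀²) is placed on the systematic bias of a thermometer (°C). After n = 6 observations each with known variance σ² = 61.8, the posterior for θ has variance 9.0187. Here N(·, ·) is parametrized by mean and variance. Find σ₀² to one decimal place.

For the Normal–Normal model with known σ², precisions add: τ_n = τ₀ + n/σ².
So 1/σ₀² = 1/9.0187 − 6/61.8 = 0.110881 − 0.097087 = 0.013794.
Hence σ₀² = 1/0.013794 ≈ 72.5.

σ₀² = 72.5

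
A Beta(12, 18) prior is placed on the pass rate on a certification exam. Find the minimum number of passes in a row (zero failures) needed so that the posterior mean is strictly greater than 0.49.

After k passes and 0 failures the posterior is Beta(12+k, 18), with mean (12+k)/(12+18+k).
Set (12+k)/(30+k) > 0.49 and solve: k > (0.49·30 − 12)/(1 − 0.49) = 5.294.
The smallest integer exceeding 5.294 is 6.

k = 6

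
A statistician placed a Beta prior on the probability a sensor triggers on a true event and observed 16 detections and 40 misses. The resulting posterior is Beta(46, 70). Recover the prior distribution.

Beta(30, 30)

A Beta(α, β) prior with s successes and f failures in binomial data gives a Beta(α+s, β+f) posterior.
Subtract the data counts: 46−16=30, 70−40=30.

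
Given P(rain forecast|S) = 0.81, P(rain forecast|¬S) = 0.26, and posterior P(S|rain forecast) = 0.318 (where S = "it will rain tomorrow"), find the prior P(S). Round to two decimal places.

P(S) = 0.13

Bayes' rule in odds form gives O(S|E) = O(S)·[P(E|S)/P(E|¬S)], hence O(S) = O(S|E)/LR.
Posterior odds = 0.318/(1−0.318) = 0.4663. LR = 0.81/0.26 = 3.1154.
Prior odds = 0.4663/3.1154 = 0.1497, so P(S) = 0.1497/(1+0.1497) ≈ 0.13.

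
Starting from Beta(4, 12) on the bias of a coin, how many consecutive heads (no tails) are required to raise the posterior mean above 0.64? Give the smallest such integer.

After k heads and 0 tails the posterior is Beta(4+k, 12), with mean (4+k)/(4+12+k).
Set (4+k)/(16+k) > 0.64 and solve: k > (0.64·16 − 4)/(1 − 0.64) = 17.333.
The smallest integer exceeding 17.333 is 18, and checking k=18: (22)/(34) = 0.6471 > 0.64.

k = 18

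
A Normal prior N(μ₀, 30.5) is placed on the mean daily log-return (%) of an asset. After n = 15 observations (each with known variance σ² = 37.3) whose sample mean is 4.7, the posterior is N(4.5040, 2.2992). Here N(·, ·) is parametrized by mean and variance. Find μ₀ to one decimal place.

μ₀ = 2.1

With known observation variance, the Normal–Normal posterior has precision τ_n = τ₀ + n/σ² and mean μ_n = (τ₀μ₀ + (n/σ²)x̄)/τ_n.
Here τ₀ = 1/30.5 = 0.032787 and τ_data = 15/37.3 = 0.402145, so τ_n = 0.434932.
Rearranging for μ₀: μ₀ = (μ_n·τ_n − τ_data·x̄)/τ₀ = (4.5040·0.434932 − 0.402145·4.7) / 0.032787 = 0.068852/0.032787 ≈ 2.1.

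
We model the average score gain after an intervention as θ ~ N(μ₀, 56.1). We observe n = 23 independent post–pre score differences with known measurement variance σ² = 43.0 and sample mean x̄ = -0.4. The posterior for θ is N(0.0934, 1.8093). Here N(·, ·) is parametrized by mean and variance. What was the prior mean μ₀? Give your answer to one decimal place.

μ₀ = 14.9

With known observation variance, the Normal–Normal posterior has precision τ_n = τ₀ + n/σ² and mean μ_n = (τ₀μ₀ + (n/σ²)x̄)/τ_n.
Here τ₀ = 1/56.1 = 0.017825 and τ_data = 23/43.0 = 0.534884, so τ_n = 0.552709.
Rearranging for μ₀: μ₀ = (μ_n·τ_n − τ_data·x̄)/τ₀ = (0.0934·0.552709 − 0.534884·-0.4) / 0.017825 = 0.265577/0.017825 ≈ 14.9.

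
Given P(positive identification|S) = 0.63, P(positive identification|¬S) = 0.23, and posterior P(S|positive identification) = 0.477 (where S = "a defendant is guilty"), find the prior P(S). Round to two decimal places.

P(S) = 0.25

In odds form, posterior odds = prior odds × likelihood ratio, so prior odds = posterior odds ÷ LR.
Posterior odds = 0.477/(1−0.477) = 0.9120. LR = 0.63/0.23 = 2.7391.
Prior odds = 0.9120/2.7391 = 0.3330, so P(S) = 0.3330/(1+0.3330) ≈ 0.25.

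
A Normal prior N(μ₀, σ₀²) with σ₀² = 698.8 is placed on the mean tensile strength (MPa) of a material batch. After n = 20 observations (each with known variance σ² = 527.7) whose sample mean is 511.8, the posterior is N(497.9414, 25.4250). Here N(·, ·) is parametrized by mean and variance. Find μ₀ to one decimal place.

The posterior mean is a precision-weighted average: μ_n = (τ₀μ₀ + τ_data·x̄)/(τ₀+τ_data), with τ₀=1/σ₀² and τ_data=n/σ².
Here τ₀ = 1/698.8 = 0.001431 and τ_data = 20/527.7 = 0.037900, so τ_n = 0.039331.
Rearranging for μ₀: μ₀ = (μ_n·τ_n − τ_data·x̄)/τ₀ = (497.9414·0.039331 − 0.037900·511.8) / 0.001431 = 0.187313/0.001431 ≈ 130.9.

μ₀ = 130.9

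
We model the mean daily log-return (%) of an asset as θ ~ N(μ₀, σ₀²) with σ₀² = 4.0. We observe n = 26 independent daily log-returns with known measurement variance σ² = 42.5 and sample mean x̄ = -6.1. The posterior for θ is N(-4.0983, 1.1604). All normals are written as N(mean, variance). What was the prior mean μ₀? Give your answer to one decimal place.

μ₀ = 0.8

With known observation variance, the Normal–Normal posterior has precision τ_n = τ₀ + n/σ² and mean μ_n = (τ₀μ₀ + (n/σ²)x̄)/τ_n.
Here τ₀ = 1/4.0 = 0.250000 and τ_data = 26/42.5 = 0.611765, so τ_n = 0.861765.
Rearranging for μ₀: μ₀ = (μ_n·τ_n − τ_data·x̄)/τ₀ = (-4.0983·0.861765 − 0.611765·-6.1) / 0.250000 = 0.199995/0.250000 ≈ 0.8.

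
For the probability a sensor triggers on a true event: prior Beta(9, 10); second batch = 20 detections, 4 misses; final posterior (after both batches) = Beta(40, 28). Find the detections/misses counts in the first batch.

Sequential conjugate updates are equivalent to a single update on the pooled data, so total successes = posterior α − prior α and total failures = posterior β − prior β.
Total across both batches: 40−9=31 detections, 28−10=18 misses.
Subtract the second batch: 31−20=11 detections and 18−4=14 misses.

11 detections and 14 misses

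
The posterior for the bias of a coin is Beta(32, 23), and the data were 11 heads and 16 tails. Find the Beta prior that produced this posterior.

Beta is conjugate to the binomial likelihood: posterior = Beta(α+s, β+f).
Subtract the data counts: 32−11=21, 23−16=7.

Beta(21, 7)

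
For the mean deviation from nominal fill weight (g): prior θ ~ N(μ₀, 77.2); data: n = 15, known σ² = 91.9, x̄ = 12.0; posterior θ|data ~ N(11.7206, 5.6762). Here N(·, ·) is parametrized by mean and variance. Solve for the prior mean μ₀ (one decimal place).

The posterior mean is a precision-weighted average: μ_n = (τ₀μ₀ + τ_data·x̄)/(τ₀+τ_data), with τ₀=1/σ₀² and τ_data=n/σ².
Here τ₀ = 1/77.2 = 0.012953 and τ_data = 15/91.9 = 0.163221, so τ_n = 0.176174.
Rearranging for μ₀: μ₀ = (μ_n·τ_n − τ_data·x̄)/τ₀ = (11.7206·0.176174 − 0.163221·12.0) / 0.012953 = 0.106213/0.012953 ≈ 8.2.

μ₀ = 8.2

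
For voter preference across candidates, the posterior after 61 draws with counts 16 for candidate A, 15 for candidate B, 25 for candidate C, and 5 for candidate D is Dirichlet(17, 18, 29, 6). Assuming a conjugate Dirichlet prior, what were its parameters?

For a Dirichlet(α) prior with multinomial counts c, the posterior is Dirichlet(α + c) componentwise.
Subtract each count from the matching posterior parameter: 17−16=1, 18−15=3, 29−25=4, 6−5=1.

Dirichlet(1, 3, 4, 1)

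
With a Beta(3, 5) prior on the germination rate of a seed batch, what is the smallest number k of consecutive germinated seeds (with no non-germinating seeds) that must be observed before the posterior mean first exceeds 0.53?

After k germinated seeds and 0 non-germinating seeds the posterior is Beta(3+k, 5), with mean (3+k)/(3+5+k).
Set (3+k)/(8+k) > 0.53 and solve: k > (0.53·8 − 3)/(1 − 0.53) = 2.638.
The smallest integer exceeding 2.638 is 3.

k = 3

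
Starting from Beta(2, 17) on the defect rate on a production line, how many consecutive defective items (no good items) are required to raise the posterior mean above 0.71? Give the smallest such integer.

After k defective items and 0 good items the posterior is Beta(2+k, 17), with mean (2+k)/(2+17+k).
Set (2+k)/(19+k) > 0.71 and solve: k > (0.71·19 − 2)/(1 − 0.71) = 39.621.
The smallest integer exceeding 39.621 is 40.

k = 40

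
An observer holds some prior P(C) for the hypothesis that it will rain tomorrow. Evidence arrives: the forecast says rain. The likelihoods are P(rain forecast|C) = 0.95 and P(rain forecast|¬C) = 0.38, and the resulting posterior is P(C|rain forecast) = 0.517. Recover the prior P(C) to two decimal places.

P(C) = 0.30

Bayes' rule in odds form gives O(C|E) = O(C)·[P(E|C)/P(E|¬C)], hence O(C) = O(C|E)/LR.
Posterior odds = 0.517/(1−0.517) = 1.0704. LR = 0.95/0.38 = 2.5000.
Prior odds = 1.0704/2.5000 = 0.4282, so P(C) = 0.4282/(1+0.4282) ≈ 0.30.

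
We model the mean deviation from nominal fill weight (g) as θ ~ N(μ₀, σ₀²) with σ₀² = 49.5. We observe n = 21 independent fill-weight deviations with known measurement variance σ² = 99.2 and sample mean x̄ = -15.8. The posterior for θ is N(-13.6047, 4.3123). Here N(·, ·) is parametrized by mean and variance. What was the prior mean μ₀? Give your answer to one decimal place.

μ₀ = 9.4

The posterior mean is a precision-weighted average: μ_n = (τ₀μ₀ + τ_data·x̄)/(τ₀+τ_data), with τ₀=1/σ₀² and τ_data=n/σ².
Here τ₀ = 1/49.5 = 0.020202 and τ_data = 21/99.2 = 0.211694, so τ_n = 0.231896.
Rearranging for μ₀: μ₀ = (μ_n·τ_n − τ_data·x̄)/τ₀ = (-13.6047·0.231896 − 0.211694·-15.8) / 0.020202 = 0.189890/0.020202 ≈ 9.4.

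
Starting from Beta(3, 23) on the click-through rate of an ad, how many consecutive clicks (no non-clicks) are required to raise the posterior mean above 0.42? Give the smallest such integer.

After k clicks and 0 non-clicks the posterior is Beta(3+k, 23), with mean (3+k)/(3+23+k).
Set (3+k)/(26+k) > 0.42 and solve: k > (0.42·26 − 3)/(1 − 0.42) = 13.655.
The smallest integer exceeding 13.655 is 14.

k = 14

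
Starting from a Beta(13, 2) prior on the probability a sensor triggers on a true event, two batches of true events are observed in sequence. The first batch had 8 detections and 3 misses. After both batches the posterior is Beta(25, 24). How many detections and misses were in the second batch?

Sequential conjugate updates are equivalent to a single update on the pooled data, so total successes = posterior α − prior α and total failures = posterior β − prior β.
Total across both batches: 25−13=12 detections, 24−2=22 misses.
Subtract the first batch: 12−8=4 detections and 22−3=19 misses.

4 detections and 19 misses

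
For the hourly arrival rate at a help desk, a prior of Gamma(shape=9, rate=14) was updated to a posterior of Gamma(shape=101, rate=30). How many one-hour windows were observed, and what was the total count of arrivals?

n = 16 one-hour windows with total 92 arrivals

Gamma–Poisson conjugacy: posterior shape = α + Σxᵢ, posterior rate = β + n.
Matching: Σxᵢ = 101 − 9 = 92 and n = 30 − 14 = 16.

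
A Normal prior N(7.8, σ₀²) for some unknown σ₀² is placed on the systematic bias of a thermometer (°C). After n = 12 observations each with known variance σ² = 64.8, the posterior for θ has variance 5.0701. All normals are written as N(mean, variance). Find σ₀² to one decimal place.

Posterior precision equals prior precision plus data precision: 1/σ_n² = 1/σ₀² + n/σ².
So 1/σ₀² = 1/5.0701 − 12/64.8 = 0.197235 − 0.185185 = 0.012050.
Hence σ₀² = 1/0.012050 ≈ 83.0.

σ₀² = 83.0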